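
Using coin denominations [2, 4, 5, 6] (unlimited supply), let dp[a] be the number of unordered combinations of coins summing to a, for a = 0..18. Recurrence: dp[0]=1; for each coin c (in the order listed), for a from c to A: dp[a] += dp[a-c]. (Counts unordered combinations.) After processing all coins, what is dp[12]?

after  coin     0     1     2     3     4     5     6     7     8     9    10    11    12    13    14    15    16    17    18
          2     1     0     1     0     1     0     1     0     1     0     1     0     1     0     1     0     1     0     1
          4     1     0     1     0     2     0     2     0     3     0     3     0     4     0     4     0     5     0     5
          5     1     0     1     0     2     1     2     1     3     2     4     2     5     3     6     4     7     5     8
          6     1     0     1     0     2     1     3     1     4     2     6     3     8     4    10     6    13     8    16

8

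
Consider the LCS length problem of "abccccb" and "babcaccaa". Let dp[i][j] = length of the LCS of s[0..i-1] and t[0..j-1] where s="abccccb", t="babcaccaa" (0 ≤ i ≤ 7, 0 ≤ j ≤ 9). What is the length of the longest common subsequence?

5

   ''  b  a  b  c  a  c  c  a  a
''  0  0  0  0  0  0  0  0  0  0
 a  0  0  1  1  1  1  1  1  1  1
 b  0  1  1  2  2  2  2  2  2  2
 c  0  1  1  2  3  3  3  3  3  3
 c  0  1  1  2  3  3  4  4  4  4
 c  0  1  1  2  3  3  4  5  5  5
 c  0  1  1  2  3  3  4  5  5  5
 b  0  1  1  2  3  3  4  5  5  5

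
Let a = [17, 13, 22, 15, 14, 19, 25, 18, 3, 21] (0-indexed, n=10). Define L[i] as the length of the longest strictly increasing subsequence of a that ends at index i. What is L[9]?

4

   i    0    1    2    3    4    5    6    7    8    9
a[i]   17   13   22   15   14   19   25   18    3   21
L[i]    1    1    2    2    2    3    4    3    1    4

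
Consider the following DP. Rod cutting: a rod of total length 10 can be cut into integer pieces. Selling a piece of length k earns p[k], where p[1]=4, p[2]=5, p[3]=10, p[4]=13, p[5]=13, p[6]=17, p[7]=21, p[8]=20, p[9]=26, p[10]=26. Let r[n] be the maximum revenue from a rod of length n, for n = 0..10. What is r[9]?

36

   n    0    1    2    3    4    5    6    7    8    9   10
r[n]    0    4    8   12   16   20   24   28   32   36   40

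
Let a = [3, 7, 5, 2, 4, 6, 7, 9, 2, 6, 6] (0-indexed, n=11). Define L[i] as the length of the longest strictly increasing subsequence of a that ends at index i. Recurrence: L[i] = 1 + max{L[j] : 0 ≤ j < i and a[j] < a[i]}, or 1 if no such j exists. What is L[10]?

3

   i    0    1    2    3    4    5    6    7    8    9   10
a[i]    3    7    5    2    4    6    7    9    2    6    6
L[i]    1    2    2    1    2    3    4    5    1    3    3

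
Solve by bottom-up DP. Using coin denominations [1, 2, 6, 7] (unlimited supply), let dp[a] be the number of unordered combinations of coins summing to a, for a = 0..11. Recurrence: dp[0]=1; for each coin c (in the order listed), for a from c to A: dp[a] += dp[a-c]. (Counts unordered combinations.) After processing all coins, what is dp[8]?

8

after  coin     0     1     2     3     4     5     6     7     8     9    10    11
          1     1     1     1     1     1     1     1     1     1     1     1     1
          2     1     1     2     2     3     3     4     4     5     5     6     6
          6     1     1     2     2     3     3     5     5     7     7     9     9
          7     1     1     2     2     3     3     5     6     8     9    11    12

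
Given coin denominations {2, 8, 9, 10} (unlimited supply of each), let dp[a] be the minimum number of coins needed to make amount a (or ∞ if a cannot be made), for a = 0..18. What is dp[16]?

2

 a  0  1  2  3  4  5  6  7  8  9 10 11 12 13 14 15 16 17 18
dp  0  -  1  -  2  -  3  -  1  1  1  2  2  3  3  4  2  2  2
(- denotes ∞ / unreachable)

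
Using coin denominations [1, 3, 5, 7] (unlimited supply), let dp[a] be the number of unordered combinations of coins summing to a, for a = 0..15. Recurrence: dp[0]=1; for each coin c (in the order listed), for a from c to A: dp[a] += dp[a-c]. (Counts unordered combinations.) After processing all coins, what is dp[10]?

9

after  coin     0     1     2     3     4     5     6     7     8     9    10    11    12    13    14    15
          1     1     1     1     1     1     1     1     1     1     1     1     1     1     1     1     1
          3     1     1     1     2     2     2     3     3     3     4     4     4     5     5     5     6
          5     1     1     1     2     2     3     4     4     5     6     7     8     9    10    11    13
          7     1     1     1     2     2     3     4     5     6     7     9    10    12    14    16    19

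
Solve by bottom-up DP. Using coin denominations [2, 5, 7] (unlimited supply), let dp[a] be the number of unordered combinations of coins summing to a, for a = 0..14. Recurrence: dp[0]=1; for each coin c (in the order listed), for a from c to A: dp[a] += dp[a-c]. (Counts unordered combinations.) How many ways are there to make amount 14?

after  coin     0     1     2     3     4     5     6     7     8     9    10    11    12    13    14
          2     1     0     1     0     1     0     1     0     1     0     1     0     1     0     1
          5     1     0     1     0     1     1     1     1     1     1     2     1     2     1     2
          7     1     0     1     0     1     1     1     2     1     2     2     2     3     2     4

4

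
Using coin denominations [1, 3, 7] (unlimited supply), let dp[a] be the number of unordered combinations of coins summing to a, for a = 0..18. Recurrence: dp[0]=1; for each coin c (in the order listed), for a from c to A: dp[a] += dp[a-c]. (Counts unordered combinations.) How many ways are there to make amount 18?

13

after  coin     0     1     2     3     4     5     6     7     8     9    10    11    12    13    14    15    16    17    18
          1     1     1     1     1     1     1     1     1     1     1     1     1     1     1     1     1     1     1     1
          3     1     1     1     2     2     2     3     3     3     4     4     4     5     5     5     6     6     6     7
          7     1     1     1     2     2     2     3     4     4     5     6     6     7     8     9    10    11    12    13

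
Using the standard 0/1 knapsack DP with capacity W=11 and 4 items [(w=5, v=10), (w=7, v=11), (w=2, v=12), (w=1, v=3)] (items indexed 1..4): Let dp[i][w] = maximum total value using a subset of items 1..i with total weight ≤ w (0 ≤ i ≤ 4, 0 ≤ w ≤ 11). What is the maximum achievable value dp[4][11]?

26

i\w   0   1   2   3   4   5   6   7   8   9  10  11
  0   0   0   0   0   0   0   0   0   0   0   0   0
  1   0   0   0   0   0  10  10  10  10  10  10  10
  2   0   0   0   0   0  10  10  11  11  11  11  11
  3   0   0  12  12  12  12  12  22  22  23  23  23
  4   0   3  12  15  15  15  15  22  25  25  26  26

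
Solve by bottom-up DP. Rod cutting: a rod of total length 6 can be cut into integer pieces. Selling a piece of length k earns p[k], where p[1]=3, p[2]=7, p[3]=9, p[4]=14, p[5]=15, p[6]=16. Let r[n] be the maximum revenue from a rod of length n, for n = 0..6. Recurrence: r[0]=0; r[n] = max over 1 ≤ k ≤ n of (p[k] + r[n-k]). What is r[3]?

10

   n    0    1    2    3    4    5    6
r[n]    0    3    7   10   14   17   21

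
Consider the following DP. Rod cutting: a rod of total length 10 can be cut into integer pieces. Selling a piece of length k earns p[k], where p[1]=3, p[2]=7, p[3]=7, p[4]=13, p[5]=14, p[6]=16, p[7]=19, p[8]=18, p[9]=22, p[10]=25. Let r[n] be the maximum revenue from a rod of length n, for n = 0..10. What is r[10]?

35

   n    0    1    2    3    4    5    6    7    8    9   10
r[n]    0    3    7   10   14   17   21   24   28   31   35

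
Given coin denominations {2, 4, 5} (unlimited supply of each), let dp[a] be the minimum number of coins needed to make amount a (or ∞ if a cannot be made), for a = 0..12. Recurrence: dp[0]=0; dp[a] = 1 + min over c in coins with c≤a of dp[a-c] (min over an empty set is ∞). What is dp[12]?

3

 a  0  1  2  3  4  5  6  7  8  9 10 11 12
dp  0  -  1  -  1  1  2  2  2  2  2  3  3
(- denotes ∞ / unreachable)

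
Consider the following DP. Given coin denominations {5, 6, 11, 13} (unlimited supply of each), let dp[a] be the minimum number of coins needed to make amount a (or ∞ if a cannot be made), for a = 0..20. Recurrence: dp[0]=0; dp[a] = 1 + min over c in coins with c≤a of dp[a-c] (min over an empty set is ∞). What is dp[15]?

3

 a  0  1  2  3  4  5  6  7  8  9 10 11 12 13 14 15 16 17 18 19 20
dp  0  -  -  -  -  1  1  -  -  -  2  1  2  1  -  3  2  2  2  2  4
(- denotes ∞ / unreachable)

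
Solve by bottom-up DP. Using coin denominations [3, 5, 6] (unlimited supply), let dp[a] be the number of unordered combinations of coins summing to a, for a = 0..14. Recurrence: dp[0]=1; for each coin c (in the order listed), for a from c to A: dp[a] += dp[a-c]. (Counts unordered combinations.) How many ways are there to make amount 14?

after  coin     0     1     2     3     4     5     6     7     8     9    10    11    12    13    14
          3     1     0     0     1     0     0     1     0     0     1     0     0     1     0     0
          5     1     0     0     1     0     1     1     0     1     1     1     1     1     1     1
          6     1     0     0     1     0     1     2     0     1     2     1     2     3     1     2

2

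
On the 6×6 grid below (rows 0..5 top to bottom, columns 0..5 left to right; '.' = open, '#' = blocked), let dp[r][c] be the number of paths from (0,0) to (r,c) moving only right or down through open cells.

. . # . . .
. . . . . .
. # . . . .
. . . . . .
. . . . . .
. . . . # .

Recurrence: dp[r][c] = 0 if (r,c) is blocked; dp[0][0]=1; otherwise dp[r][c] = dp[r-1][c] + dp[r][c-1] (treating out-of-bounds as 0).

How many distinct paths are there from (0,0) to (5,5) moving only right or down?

r\c   0   1   2   3   4   5
  0   1   1   0   0   0   0
  1   1   2   2   2   2   2
  2   1   0   2   4   6   8
  3   1   1   3   7  13  21
  4   1   2   5  12  25  46
  5   1   3   8  20   0  46

46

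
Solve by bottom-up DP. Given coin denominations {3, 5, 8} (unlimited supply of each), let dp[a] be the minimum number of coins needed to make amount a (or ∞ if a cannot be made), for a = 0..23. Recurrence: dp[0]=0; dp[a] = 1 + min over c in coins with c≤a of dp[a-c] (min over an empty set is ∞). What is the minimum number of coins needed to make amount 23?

 a  0  1  2  3  4  5  6  7  8  9 10 11 12 13 14 15 16 17 18 19 20 21 22 23
dp  0  -  -  1  -  1  2  -  1  3  2  2  4  2  3  3  2  4  3  3  4  3  4  4
(- denotes ∞ / unreachable)

4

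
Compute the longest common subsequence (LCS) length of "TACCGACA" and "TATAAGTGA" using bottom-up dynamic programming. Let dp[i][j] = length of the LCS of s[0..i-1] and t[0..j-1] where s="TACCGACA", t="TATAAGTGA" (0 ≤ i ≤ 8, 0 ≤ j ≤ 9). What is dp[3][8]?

   ''  T  A  T  A  A  G  T  G  A
''  0  0  0  0  0  0  0  0  0  0
 T  0  1  1  1  1  1  1  1  1  1
 A  0  1  2  2  2  2  2  2  2  2
 C  0  1  2  2  2  2  2  2  2  2
 C  0  1  2  2  2  2  2  2  2  2
 G  0  1  2  2  2  2  3  3  3  3
 A  0  1  2  2  3  3  3  3  3  4
 C  0  1  2  2  3  3  3  3  3  4
 A  0  1  2  2  3  4  4  4  4  4

2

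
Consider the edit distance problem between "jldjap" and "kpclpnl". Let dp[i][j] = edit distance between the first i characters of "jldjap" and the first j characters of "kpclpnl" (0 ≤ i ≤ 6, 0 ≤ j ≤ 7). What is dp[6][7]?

7

   ''  k  p  c  l  p  n  l
''  0  1  2  3  4  5  6  7
 j  1  1  2  3  4  5  6  7
 l  2  2  2  3  3  4  5  6
 d  3  3  3  3  4  4  5  6
 j  4  4  4  4  4  5  5  6
 a  5  5  5  5  5  5  6  6
 p  6  6  5  6  6  5  6  7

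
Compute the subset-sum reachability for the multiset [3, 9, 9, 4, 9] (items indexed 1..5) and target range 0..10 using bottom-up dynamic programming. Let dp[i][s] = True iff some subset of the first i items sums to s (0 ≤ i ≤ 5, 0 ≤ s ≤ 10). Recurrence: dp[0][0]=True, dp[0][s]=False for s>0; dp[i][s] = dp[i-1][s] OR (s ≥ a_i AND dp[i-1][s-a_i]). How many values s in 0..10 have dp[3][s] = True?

i\s   0   1   2   3   4   5   6   7   8   9  10
  0   T   F   F   F   F   F   F   F   F   F   F
  1   T   F   F   T   F   F   F   F   F   F   F
  2   T   F   F   T   F   F   F   F   F   T   F
  3   T   F   F   T   F   F   F   F   F   T   F
  4   T   F   F   T   T   F   F   T   F   T   F
  5   T   F   F   T   T   F   F   T   F   T   F

3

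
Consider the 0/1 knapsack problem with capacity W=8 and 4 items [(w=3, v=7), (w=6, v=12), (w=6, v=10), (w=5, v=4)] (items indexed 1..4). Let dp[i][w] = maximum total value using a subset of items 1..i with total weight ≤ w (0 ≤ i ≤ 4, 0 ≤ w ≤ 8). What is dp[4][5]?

7

i\w   0   1   2   3   4   5   6   7   8
  0   0   0   0   0   0   0   0   0   0
  1   0   0   0   7   7   7   7   7   7
  2   0   0   0   7   7   7  12  12  12
  3   0   0   0   7   7   7  12  12  12
  4   0   0   0   7   7   7  12  12  12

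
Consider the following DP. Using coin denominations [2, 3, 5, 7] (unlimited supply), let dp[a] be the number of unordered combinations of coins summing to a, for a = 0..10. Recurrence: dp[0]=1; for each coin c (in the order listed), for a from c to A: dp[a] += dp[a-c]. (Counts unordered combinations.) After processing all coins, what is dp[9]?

after  coin     0     1     2     3     4     5     6     7     8     9    10
          2     1     0     1     0     1     0     1     0     1     0     1
          3     1     0     1     1     1     1     2     1     2     2     2
          5     1     0     1     1     1     2     2     2     3     3     4
          7     1     0     1     1     1     2     2     3     3     4     5

4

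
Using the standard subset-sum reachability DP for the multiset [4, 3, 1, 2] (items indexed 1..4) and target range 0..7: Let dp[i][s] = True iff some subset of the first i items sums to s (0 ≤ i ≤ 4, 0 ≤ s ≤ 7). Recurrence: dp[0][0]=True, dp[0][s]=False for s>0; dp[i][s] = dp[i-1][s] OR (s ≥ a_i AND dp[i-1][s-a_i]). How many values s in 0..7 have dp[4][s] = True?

i\s   0   1   2   3   4   5   6   7
  0   T   F   F   F   F   F   F   F
  1   T   F   F   F   T   F   F   F
  2   T   F   F   T   T   F   F   T
  3   T   T   F   T   T   T   F   T
  4   T   T   T   T   T   T   T   T

8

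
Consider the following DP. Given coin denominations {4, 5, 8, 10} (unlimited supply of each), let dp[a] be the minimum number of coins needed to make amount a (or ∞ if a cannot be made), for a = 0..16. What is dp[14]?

 a  0  1  2  3  4  5  6  7  8  9 10 11 12 13 14 15 16
dp  0  -  -  -  1  1  -  -  1  2  1  -  2  2  2  2  2
(- denotes ∞ / unreachable)

2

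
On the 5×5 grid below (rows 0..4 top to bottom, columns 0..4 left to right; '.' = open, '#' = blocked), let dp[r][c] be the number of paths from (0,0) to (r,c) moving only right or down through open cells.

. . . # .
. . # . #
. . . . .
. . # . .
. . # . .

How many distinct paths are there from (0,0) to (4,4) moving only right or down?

9

r\c   0   1   2   3   4
  0   1   1   1   0   0
  1   1   2   0   0   0
  2   1   3   3   3   3
  3   1   4   0   3   6
  4   1   5   0   3   9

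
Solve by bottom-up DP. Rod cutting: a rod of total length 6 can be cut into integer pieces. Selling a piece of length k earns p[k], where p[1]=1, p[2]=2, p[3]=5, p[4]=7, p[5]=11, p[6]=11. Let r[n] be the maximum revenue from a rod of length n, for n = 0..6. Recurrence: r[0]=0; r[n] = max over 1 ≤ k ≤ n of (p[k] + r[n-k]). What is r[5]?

   n    0    1    2    3    4    5    6
r[n]    0    1    2    5    7   11   12

11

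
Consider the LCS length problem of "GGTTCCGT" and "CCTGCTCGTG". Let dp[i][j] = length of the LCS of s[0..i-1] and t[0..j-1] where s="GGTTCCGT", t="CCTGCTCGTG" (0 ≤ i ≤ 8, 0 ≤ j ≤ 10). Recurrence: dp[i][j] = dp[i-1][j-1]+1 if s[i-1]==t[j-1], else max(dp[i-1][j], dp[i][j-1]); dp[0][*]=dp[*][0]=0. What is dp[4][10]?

   ''  C  C  T  G  C  T  C  G  T  G
''  0  0  0  0  0  0  0  0  0  0  0
 G  0  0  0  0  1  1  1  1  1  1  1
 G  0  0  0  0  1  1  1  1  2  2  2
 T  0  0  0  1  1  1  2  2  2  3  3
 T  0  0  0  1  1  1  2  2  2  3  3
 C  0  1  1  1  1  2  2  3  3  3  3
 C  0  1  2  2  2  2  2  3  3  3  3
 G  0  1  2  2  3  3  3  3  4  4  4
 T  0  1  2  3  3  3  4  4  4  5  5

3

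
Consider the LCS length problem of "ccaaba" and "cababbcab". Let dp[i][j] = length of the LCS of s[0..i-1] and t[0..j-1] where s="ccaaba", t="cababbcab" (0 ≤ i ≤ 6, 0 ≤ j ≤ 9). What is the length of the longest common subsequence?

   ''  c  a  b  a  b  b  c  a  b
''  0  0  0  0  0  0  0  0  0  0
 c  0  1  1  1  1  1  1  1  1  1
 c  0  1  1  1  1  1  1  2  2  2
 a  0  1  2  2  2  2  2  2  3  3
 a  0  1  2  2  3  3  3  3  3  3
 b  0  1  2  3  3  4  4  4  4  4
 a  0  1  2  3  4  4  4  4  5  5

5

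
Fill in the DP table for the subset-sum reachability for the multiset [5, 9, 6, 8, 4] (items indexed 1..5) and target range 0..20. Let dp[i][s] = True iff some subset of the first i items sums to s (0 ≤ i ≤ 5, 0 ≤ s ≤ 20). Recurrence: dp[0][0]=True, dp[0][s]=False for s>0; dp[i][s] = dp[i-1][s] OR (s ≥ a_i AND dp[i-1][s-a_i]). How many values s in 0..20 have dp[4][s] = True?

12

i\s   0   1   2   3   4   5   6   7   8   9  10  11  12  13  14  15  16  17  18  19  20
  0   T   F   F   F   F   F   F   F   F   F   F   F   F   F   F   F   F   F   F   F   F
  1   T   F   F   F   F   T   F   F   F   F   F   F   F   F   F   F   F   F   F   F   F
  2   T   F   F   F   F   T   F   F   F   T   F   F   F   F   T   F   F   F   F   F   F
  3   T   F   F   F   F   T   T   F   F   T   F   T   F   F   T   T   F   F   F   F   T
  4   T   F   F   F   F   T   T   F   T   T   F   T   F   T   T   T   F   T   F   T   T
  5   T   F   F   F   T   T   T   F   T   T   T   T   T   T   T   T   F   T   T   T   T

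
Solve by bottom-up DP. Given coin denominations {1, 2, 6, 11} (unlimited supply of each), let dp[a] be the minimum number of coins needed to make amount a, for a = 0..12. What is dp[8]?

 a  0  1  2  3  4  5  6  7  8  9 10 11 12
dp  0  1  1  2  2  3  1  2  2  3  3  1  2

2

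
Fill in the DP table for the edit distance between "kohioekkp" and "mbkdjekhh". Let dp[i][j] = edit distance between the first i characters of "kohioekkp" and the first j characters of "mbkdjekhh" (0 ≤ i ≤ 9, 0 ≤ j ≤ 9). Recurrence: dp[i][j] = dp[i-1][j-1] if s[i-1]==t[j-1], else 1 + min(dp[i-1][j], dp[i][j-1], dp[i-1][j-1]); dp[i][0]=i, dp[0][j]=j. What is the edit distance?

   ''  m  b  k  d  j  e  k  h  h
''  0  1  2  3  4  5  6  7  8  9
 k  1  1  2  2  3  4  5  6  7  8
 o  2  2  2  3  3  4  5  6  7  8
 h  3  3  3  3  4  4  5  6  6  7
 i  4  4  4  4  4  5  5  6  7  7
 o  5  5  5  5  5  5  6  6  7  8
 e  6  6  6  6  6  6  5  6  7  8
 k  7  7  7  6  7  7  6  5  6  7
 k  8  8  8  7  7  8  7  6  6  7
 p  9  9  9  8  8  8  8  7  7  7

7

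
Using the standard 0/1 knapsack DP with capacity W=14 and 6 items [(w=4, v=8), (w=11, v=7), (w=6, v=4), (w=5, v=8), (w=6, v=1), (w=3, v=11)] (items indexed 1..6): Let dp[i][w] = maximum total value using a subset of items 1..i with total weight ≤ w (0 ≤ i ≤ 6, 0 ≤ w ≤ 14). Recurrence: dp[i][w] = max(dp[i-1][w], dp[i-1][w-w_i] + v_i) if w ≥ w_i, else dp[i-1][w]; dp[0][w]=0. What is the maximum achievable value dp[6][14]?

27

i\w   0   1   2   3   4   5   6   7   8   9  10  11  12  13  14
  0   0   0   0   0   0   0   0   0   0   0   0   0   0   0   0
  1   0   0   0   0   8   8   8   8   8   8   8   8   8   8   8
  2   0   0   0   0   8   8   8   8   8   8   8   8   8   8   8
  3   0   0   0   0   8   8   8   8   8   8  12  12  12  12  12
  4   0   0   0   0   8   8   8   8   8  16  16  16  16  16  16
  5   0   0   0   0   8   8   8   8   8  16  16  16  16  16  16
  6   0   0   0  11  11  11  11  19  19  19  19  19  27  27  27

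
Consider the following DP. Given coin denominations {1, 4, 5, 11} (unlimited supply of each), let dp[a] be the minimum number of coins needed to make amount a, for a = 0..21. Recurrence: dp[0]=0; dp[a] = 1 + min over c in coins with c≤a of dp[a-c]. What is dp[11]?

1

 a  0  1  2  3  4  5  6  7  8  9 10 11 12 13 14 15 16 17 18 19 20 21
dp  0  1  2  3  1  1  2  3  2  2  2  1  2  3  3  2  2  3  4  3  3  3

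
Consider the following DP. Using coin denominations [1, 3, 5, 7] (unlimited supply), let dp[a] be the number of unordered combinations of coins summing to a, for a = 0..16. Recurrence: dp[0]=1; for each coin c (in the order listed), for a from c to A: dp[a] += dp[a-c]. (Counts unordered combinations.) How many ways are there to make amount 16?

after  coin     0     1     2     3     4     5     6     7     8     9    10    11    12    13    14    15    16
          1     1     1     1     1     1     1     1     1     1     1     1     1     1     1     1     1     1
          3     1     1     1     2     2     2     3     3     3     4     4     4     5     5     5     6     6
          5     1     1     1     2     2     3     4     4     5     6     7     8     9    10    11    13    14
          7     1     1     1     2     2     3     4     5     6     7     9    10    12    14    16    19    21

21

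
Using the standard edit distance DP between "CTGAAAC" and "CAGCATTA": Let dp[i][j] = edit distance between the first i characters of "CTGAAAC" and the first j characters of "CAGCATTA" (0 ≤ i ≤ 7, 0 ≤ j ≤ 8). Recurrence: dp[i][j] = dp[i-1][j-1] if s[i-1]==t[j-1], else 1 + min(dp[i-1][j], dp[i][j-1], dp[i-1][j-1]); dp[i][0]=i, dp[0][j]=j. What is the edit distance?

   ''  C  A  G  C  A  T  T  A
''  0  1  2  3  4  5  6  7  8
 C  1  0  1  2  3  4  5  6  7
 T  2  1  1  2  3  4  4  5  6
 G  3  2  2  1  2  3  4  5  6
 A  4  3  2  2  2  2  3  4  5
 A  5  4  3  3  3  2  3  4  4
 A  6  5  4  4  4  3  3  4  4
 C  7  6  5  5  4  4  4  4  5

5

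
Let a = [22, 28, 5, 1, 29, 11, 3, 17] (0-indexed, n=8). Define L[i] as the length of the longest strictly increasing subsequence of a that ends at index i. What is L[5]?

   i    0    1    2    3    4    5    6    7
a[i]   22   28    5    1   29   11    3   17
L[i]    1    2    1    1    3    2    2    3

2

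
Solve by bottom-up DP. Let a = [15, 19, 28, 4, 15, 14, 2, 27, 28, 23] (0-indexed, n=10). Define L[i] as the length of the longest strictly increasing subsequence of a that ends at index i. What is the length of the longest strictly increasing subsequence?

4

   i    0    1    2    3    4    5    6    7    8    9
a[i]   15   19   28    4   15   14    2   27   28   23
L[i]    1    2    3    1    2    2    1    3    4    3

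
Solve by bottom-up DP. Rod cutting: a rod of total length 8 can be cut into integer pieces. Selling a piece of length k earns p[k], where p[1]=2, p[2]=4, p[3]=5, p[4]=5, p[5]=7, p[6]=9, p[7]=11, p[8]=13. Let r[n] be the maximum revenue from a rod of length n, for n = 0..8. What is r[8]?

16

   n    0    1    2    3    4    5    6    7    8
r[n]    0    2    4    6    8   10   12   14   16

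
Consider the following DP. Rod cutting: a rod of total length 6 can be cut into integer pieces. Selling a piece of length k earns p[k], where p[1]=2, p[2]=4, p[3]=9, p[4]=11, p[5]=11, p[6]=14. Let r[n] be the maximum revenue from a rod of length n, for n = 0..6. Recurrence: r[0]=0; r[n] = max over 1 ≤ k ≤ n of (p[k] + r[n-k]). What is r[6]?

   n    0    1    2    3    4    5    6
r[n]    0    2    4    9   11   13   18

18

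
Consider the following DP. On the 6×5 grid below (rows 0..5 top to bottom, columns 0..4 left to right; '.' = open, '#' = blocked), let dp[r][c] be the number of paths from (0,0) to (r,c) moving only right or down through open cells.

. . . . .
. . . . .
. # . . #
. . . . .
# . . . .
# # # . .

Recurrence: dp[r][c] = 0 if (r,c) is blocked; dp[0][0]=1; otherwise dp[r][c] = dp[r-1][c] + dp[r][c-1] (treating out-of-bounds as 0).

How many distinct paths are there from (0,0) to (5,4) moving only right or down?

43

r\c   0   1   2   3   4
  0   1   1   1   1   1
  1   1   2   3   4   5
  2   1   0   3   7   0
  3   1   1   4  11  11
  4   0   1   5  16  27
  5   0   0   0  16  43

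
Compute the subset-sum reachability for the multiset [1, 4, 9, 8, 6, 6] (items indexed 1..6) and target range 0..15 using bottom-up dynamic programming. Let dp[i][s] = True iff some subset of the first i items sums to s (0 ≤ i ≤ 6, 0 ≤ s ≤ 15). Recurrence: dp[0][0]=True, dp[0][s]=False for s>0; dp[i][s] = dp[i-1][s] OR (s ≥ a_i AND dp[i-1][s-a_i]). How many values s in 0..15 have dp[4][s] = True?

10

i\s   0   1   2   3   4   5   6   7   8   9  10  11  12  13  14  15
  0   T   F   F   F   F   F   F   F   F   F   F   F   F   F   F   F
  1   T   T   F   F   F   F   F   F   F   F   F   F   F   F   F   F
  2   T   T   F   F   T   T   F   F   F   F   F   F   F   F   F   F
  3   T   T   F   F   T   T   F   F   F   T   T   F   F   T   T   F
  4   T   T   F   F   T   T   F   F   T   T   T   F   T   T   T   F
  5   T   T   F   F   T   T   T   T   T   T   T   T   T   T   T   T
  6   T   T   F   F   T   T   T   T   T   T   T   T   T   T   T   T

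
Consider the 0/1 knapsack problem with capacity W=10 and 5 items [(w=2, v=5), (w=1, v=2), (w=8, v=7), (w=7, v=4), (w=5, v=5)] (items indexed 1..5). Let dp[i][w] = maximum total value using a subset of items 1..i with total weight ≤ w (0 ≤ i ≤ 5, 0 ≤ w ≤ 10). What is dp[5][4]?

7

i\w   0   1   2   3   4   5   6   7   8   9  10
  0   0   0   0   0   0   0   0   0   0   0   0
  1   0   0   5   5   5   5   5   5   5   5   5
  2   0   2   5   7   7   7   7   7   7   7   7
  3   0   2   5   7   7   7   7   7   7   9  12
  4   0   2   5   7   7   7   7   7   7   9  12
  5   0   2   5   7   7   7   7  10  12  12  12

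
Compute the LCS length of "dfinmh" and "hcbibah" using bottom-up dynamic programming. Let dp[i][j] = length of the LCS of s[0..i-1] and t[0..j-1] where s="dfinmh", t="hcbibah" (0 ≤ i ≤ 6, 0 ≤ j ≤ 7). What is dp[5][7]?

1

   ''  h  c  b  i  b  a  h
''  0  0  0  0  0  0  0  0
 d  0  0  0  0  0  0  0  0
 f  0  0  0  0  0  0  0  0
 i  0  0  0  0  1  1  1  1
 n  0  0  0  0  1  1  1  1
 m  0  0  0  0  1  1  1  1
 h  0  1  1  1  1  1  1  2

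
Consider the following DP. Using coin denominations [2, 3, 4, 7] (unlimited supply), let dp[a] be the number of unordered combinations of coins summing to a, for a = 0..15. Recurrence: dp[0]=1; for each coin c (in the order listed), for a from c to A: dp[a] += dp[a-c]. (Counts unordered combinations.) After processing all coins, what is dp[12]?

8

after  coin     0     1     2     3     4     5     6     7     8     9    10    11    12    13    14    15
          2     1     0     1     0     1     0     1     0     1     0     1     0     1     0     1     0
          3     1     0     1     1     1     1     2     1     2     2     2     2     3     2     3     3
          4     1     0     1     1     2     1     3     2     4     3     5     4     7     5     8     7
          7     1     0     1     1     2     1     3     3     4     4     6     6     8     8    11    11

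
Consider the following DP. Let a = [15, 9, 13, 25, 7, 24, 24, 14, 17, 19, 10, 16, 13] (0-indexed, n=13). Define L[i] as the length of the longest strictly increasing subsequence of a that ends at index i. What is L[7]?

3

   i    0    1    2    3    4    5    6    7    8    9   10   11   12
a[i]   15    9   13   25    7   24   24   14   17   19   10   16   13
L[i]    1    1    2    3    1    3    3    3    4    5    2    4    3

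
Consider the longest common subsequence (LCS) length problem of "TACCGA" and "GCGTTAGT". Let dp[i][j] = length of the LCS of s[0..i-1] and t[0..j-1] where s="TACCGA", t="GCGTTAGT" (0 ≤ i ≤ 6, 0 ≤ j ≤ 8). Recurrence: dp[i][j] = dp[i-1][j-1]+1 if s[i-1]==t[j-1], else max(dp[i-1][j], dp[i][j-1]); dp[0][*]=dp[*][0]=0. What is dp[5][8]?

   ''  G  C  G  T  T  A  G  T
''  0  0  0  0  0  0  0  0  0
 T  0  0  0  0  1  1  1  1  1
 A  0  0  0  0  1  1  2  2  2
 C  0  0  1  1  1  1  2  2  2
 C  0  0  1  1  1  1  2  2  2
 G  0  1  1  2  2  2  2  3  3
 A  0  1  1  2  2  2  3  3  3

3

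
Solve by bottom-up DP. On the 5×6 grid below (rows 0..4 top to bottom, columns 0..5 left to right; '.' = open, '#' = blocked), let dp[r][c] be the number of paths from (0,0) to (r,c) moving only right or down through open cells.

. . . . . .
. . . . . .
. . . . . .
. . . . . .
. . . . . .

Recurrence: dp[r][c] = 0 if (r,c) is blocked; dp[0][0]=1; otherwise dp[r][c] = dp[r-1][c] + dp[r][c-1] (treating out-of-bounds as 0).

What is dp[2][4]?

r\c   0   1   2   3   4   5
  0   1   1   1   1   1   1
  1   1   2   3   4   5   6
  2   1   3   6  10  15  21
  3   1   4  10  20  35  56
  4   1   5  15  35  70 126

15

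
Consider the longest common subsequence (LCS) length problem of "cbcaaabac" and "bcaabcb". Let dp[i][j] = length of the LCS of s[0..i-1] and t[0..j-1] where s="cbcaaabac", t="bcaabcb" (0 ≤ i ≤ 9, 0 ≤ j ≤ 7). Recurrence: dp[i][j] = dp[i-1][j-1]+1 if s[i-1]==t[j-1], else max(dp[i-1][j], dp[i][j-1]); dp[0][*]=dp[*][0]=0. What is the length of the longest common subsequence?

6

   ''  b  c  a  a  b  c  b
''  0  0  0  0  0  0  0  0
 c  0  0  1  1  1  1  1  1
 b  0  1  1  1  1  2  2  2
 c  0  1  2  2  2  2  3  3
 a  0  1  2  3  3  3  3  3
 a  0  1  2  3  4  4  4  4
 a  0  1  2  3  4  4  4  4
 b  0  1  2  3  4  5  5  5
 a  0  1  2  3  4  5  5  5
 c  0  1  2  3  4  5  6  6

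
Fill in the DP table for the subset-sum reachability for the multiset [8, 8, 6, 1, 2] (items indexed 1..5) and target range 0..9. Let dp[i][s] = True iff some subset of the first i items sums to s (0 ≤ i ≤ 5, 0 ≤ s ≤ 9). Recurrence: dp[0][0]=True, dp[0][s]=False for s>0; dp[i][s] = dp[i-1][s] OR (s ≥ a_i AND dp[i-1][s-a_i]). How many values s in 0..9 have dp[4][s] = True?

i\s   0   1   2   3   4   5   6   7   8   9
  0   T   F   F   F   F   F   F   F   F   F
  1   T   F   F   F   F   F   F   F   T   F
  2   T   F   F   F   F   F   F   F   T   F
  3   T   F   F   F   F   F   T   F   T   F
  4   T   T   F   F   F   F   T   T   T   T
  5   T   T   T   T   F   F   T   T   T   T

6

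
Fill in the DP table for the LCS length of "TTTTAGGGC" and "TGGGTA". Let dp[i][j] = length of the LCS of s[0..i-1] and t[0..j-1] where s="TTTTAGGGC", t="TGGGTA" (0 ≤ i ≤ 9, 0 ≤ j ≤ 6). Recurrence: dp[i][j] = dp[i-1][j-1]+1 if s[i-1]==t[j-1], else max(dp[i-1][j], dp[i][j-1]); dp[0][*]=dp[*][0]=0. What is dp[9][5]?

   ''  T  G  G  G  T  A
''  0  0  0  0  0  0  0
 T  0  1  1  1  1  1  1
 T  0  1  1  1  1  2  2
 T  0  1  1  1  1  2  2
 T  0  1  1  1  1  2  2
 A  0  1  1  1  1  2  3
 G  0  1  2  2  2  2  3
 G  0  1  2  3  3  3  3
 G  0  1  2  3  4  4  4
 C  0  1  2  3  4  4  4

4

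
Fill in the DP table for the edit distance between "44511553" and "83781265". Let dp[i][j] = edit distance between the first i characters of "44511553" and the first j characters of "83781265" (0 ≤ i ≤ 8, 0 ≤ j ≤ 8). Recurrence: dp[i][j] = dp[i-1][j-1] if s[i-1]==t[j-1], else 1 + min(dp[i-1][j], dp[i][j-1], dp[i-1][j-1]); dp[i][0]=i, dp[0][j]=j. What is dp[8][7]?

   ''  8  3  7  8  1  2  6  5
''  0  1  2  3  4  5  6  7  8
 4  1  1  2  3  4  5  6  7  8
 4  2  2  2  3  4  5  6  7  8
 5  3  3  3  3  4  5  6  7  7
 1  4  4  4  4  4  4  5  6  7
 1  5  5  5  5  5  4  5  6  7
 5  6  6  6  6  6  5  5  6  6
 5  7  7  7  7  7  6  6  6  6
 3  8  8  7  8  8  7  7  7  7

7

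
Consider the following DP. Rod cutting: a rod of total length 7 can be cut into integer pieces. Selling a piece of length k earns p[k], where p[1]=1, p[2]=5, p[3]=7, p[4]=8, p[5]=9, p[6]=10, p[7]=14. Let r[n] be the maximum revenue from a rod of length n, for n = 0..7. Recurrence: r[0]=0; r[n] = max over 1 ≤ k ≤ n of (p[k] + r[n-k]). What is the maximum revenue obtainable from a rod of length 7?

   n    0    1    2    3    4    5    6    7
r[n]    0    1    5    7   10   12   15   17

17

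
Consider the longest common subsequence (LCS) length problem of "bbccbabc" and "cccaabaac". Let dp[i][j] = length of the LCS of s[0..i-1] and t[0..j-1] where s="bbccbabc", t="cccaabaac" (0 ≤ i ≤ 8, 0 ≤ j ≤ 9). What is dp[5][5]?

2

   ''  c  c  c  a  a  b  a  a  c
''  0  0  0  0  0  0  0  0  0  0
 b  0  0  0  0  0  0  1  1  1  1
 b  0  0  0  0  0  0  1  1  1  1
 c  0  1  1  1  1  1  1  1  1  2
 c  0  1  2  2  2  2  2  2  2  2
 b  0  1  2  2  2  2  3  3  3  3
 a  0  1  2  2  3  3  3  4  4  4
 b  0  1  2  2  3  3  4  4  4  4
 c  0  1  2  3  3  3  4  4  4  5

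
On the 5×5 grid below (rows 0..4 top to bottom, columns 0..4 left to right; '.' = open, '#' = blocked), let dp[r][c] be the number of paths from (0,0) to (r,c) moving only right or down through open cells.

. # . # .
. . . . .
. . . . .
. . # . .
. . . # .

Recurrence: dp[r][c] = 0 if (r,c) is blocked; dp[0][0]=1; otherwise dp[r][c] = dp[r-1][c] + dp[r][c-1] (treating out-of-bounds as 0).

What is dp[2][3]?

r\c   0   1   2   3   4
  0   1   0   0   0   0
  1   1   1   1   1   1
  2   1   2   3   4   5
  3   1   3   0   4   9
  4   1   4   4   0   9

4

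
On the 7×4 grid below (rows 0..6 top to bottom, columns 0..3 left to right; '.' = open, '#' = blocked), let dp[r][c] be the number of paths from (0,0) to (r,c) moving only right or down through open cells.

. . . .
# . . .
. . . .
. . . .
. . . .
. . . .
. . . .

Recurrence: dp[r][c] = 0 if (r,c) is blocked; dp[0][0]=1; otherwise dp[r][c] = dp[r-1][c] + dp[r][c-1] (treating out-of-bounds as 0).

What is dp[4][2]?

r\c   0   1   2   3
  0   1   1   1   1
  1   0   1   2   3
  2   0   1   3   6
  3   0   1   4  10
  4   0   1   5  15
  5   0   1   6  21
  6   0   1   7  28

5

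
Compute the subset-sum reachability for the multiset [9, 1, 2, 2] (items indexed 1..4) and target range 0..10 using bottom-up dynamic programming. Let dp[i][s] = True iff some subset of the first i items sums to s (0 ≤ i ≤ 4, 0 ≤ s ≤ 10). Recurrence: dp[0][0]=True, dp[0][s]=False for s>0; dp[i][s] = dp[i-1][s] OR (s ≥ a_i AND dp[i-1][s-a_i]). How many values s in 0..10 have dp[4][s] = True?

8

i\s   0   1   2   3   4   5   6   7   8   9  10
  0   T   F   F   F   F   F   F   F   F   F   F
  1   T   F   F   F   F   F   F   F   F   T   F
  2   T   T   F   F   F   F   F   F   F   T   T
  3   T   T   T   T   F   F   F   F   F   T   T
  4   T   T   T   T   T   T   F   F   F   T   T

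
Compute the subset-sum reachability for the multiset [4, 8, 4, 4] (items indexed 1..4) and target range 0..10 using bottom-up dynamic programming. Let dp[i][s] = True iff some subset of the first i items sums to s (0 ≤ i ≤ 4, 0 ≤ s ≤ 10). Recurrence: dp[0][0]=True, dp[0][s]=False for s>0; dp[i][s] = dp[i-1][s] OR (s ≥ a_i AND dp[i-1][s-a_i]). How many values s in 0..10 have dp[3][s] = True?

3

i\s   0   1   2   3   4   5   6   7   8   9  10
  0   T   F   F   F   F   F   F   F   F   F   F
  1   T   F   F   F   T   F   F   F   F   F   F
  2   T   F   F   F   T   F   F   F   T   F   F
  3   T   F   F   F   T   F   F   F   T   F   F
  4   T   F   F   F   T   F   F   F   T   F   F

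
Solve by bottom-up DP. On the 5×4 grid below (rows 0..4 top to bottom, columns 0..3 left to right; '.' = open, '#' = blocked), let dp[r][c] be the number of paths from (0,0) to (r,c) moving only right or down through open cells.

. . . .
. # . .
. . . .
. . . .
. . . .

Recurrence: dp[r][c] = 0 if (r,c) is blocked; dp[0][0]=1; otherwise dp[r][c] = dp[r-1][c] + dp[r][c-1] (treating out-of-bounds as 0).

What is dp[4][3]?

r\c   0   1   2   3
  0   1   1   1   1
  1   1   0   1   2
  2   1   1   2   4
  3   1   2   4   8
  4   1   3   7  15

15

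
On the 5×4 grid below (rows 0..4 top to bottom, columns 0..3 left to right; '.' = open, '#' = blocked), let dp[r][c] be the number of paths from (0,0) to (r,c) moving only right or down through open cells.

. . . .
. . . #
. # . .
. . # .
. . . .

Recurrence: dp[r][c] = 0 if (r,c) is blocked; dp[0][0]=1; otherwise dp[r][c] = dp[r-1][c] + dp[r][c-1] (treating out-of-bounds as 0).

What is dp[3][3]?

3

r\c   0   1   2   3
  0   1   1   1   1
  1   1   2   3   0
  2   1   0   3   3
  3   1   1   0   3
  4   1   2   2   5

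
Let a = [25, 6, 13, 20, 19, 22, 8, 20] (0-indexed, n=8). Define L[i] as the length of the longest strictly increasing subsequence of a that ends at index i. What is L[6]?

   i    0    1    2    3    4    5    6    7
a[i]   25    6   13   20   19   22    8   20
L[i]    1    1    2    3    3    4    2    4

2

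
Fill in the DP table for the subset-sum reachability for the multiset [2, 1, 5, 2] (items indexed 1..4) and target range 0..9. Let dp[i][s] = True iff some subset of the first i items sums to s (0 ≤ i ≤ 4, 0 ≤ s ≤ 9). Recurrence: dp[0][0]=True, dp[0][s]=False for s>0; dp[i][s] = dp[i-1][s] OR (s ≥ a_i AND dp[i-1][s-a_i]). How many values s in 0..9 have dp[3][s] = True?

i\s   0   1   2   3   4   5   6   7   8   9
  0   T   F   F   F   F   F   F   F   F   F
  1   T   F   T   F   F   F   F   F   F   F
  2   T   T   T   T   F   F   F   F   F   F
  3   T   T   T   T   F   T   T   T   T   F
  4   T   T   T   T   T   T   T   T   T   T

8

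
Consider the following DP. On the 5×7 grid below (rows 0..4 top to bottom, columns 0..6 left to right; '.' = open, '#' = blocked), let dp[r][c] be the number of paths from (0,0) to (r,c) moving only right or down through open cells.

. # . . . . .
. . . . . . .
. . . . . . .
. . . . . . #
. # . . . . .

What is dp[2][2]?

r\c   0   1   2   3   4   5   6
  0   1   0   0   0   0   0   0
  1   1   1   1   1   1   1   1
  2   1   2   3   4   5   6   7
  3   1   3   6  10  15  21   0
  4   1   0   6  16  31  52  52

3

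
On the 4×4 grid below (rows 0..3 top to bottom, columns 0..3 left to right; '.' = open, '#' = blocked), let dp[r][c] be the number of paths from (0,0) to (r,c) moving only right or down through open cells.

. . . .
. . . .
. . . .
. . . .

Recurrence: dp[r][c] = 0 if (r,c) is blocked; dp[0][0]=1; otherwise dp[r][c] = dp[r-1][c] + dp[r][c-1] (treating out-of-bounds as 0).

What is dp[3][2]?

r\c   0   1   2   3
  0   1   1   1   1
  1   1   2   3   4
  2   1   3   6  10
  3   1   4  10  20

10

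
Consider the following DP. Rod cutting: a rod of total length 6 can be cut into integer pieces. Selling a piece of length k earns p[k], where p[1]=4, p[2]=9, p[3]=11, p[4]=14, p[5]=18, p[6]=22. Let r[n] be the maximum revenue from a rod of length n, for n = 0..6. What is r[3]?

   n    0    1    2    3    4    5    6
r[n]    0    4    9   13   18   22   27

13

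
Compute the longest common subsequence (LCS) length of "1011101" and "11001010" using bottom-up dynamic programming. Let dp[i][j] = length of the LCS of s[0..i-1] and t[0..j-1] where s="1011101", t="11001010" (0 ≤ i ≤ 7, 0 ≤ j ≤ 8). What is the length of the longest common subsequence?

5

   ''  1  1  0  0  1  0  1  0
''  0  0  0  0  0  0  0  0  0
 1  0  1  1  1  1  1  1  1  1
 0  0  1  1  2  2  2  2  2  2
 1  0  1  2  2  2  3  3  3  3
 1  0  1  2  2  2  3  3  4  4
 1  0  1  2  2  2  3  3  4  4
 0  0  1  2  3  3  3  4  4  5
 1  0  1  2  3  3  4  4  5  5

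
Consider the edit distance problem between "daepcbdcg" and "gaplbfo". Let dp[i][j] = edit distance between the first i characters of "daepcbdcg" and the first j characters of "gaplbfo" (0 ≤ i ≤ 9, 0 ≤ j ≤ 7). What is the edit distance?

6

   ''  g  a  p  l  b  f  o
''  0  1  2  3  4  5  6  7
 d  1  1  2  3  4  5  6  7
 a  2  2  1  2  3  4  5  6
 e  3  3  2  2  3  4  5  6
 p  4  4  3  2  3  4  5  6
 c  5  5  4  3  3  4  5  6
 b  6  6  5  4  4  3  4  5
 d  7  7  6  5  5  4  4  5
 c  8  8  7  6  6  5  5  5
 g  9  8  8  7  7  6  6  6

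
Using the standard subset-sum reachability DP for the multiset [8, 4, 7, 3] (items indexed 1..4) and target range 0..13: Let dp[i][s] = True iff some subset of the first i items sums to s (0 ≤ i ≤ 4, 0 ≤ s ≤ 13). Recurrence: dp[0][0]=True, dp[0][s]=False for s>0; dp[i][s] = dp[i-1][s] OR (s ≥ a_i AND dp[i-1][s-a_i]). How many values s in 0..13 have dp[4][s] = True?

8

i\s   0   1   2   3   4   5   6   7   8   9  10  11  12  13
  0   T   F   F   F   F   F   F   F   F   F   F   F   F   F
  1   T   F   F   F   F   F   F   F   T   F   F   F   F   F
  2   T   F   F   F   T   F   F   F   T   F   F   F   T   F
  3   T   F   F   F   T   F   F   T   T   F   F   T   T   F
  4   T   F   F   T   T   F   F   T   T   F   T   T   T   F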